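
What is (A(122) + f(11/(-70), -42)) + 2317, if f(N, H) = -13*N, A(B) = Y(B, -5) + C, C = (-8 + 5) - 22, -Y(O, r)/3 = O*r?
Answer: 288683/70 ≈ 4124.0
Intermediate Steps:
Y(O, r) = -3*O*r
C = -25 (C = -3 - 22 = -25)
A(B) = -25 + 15*B (A(B) = -3*B*(-5) - 25 = 15*B - 25 = -25 + 15*B)
(A(122) + f(11/(-70), -42)) + 2317 = ((-25 + 15*122) - 143/(-70)) + 2317 = ((-25 + 1830) - 143*(-1)/70) + 2317 = (1805 - 13*(-11/70)) + 2317 = (1805 + 143/70) + 2317 = 126493/70 + 2317 = 288683/70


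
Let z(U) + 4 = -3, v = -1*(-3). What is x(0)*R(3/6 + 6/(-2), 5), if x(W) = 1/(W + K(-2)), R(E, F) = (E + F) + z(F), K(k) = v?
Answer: -3/2 ≈ -1.5000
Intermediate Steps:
v = 3
K(k) = 3
z(U) = -7 (z(U) = -4 - 3 = -7)
R(E, F) = -7 + E + F (R(E, F) = (E + F) - 7 = -7 + E + F)
x(W) = 1/(3 + W) (x(W) = 1/(W + 3) = 1/(3 + W))
x(0)*R(3/6 + 6/(-2), 5) = (-7 + (3/6 + 6/(-2)) + 5)/(3 + 0) = (-7 + (3*(⅙) + 6*(-½)) + 5)/3 = (-7 + (½ - 3) + 5)/3 = (-7 - 5/2 + 5)/3 = (⅓)*(-9/2) = -3/2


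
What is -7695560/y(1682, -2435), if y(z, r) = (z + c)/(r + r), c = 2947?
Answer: 37477377200/4629 ≈ 8.0962e+6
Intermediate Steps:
y(z, r) = (2947 + z)/(2*r) (y(z, r) = (z + 2947)/(r + r) = (2947 + z)/((2*r)) = (2947 + z)*(1/(2*r)) = (2947 + z)/(2*r))
-7695560/y(1682, -2435) = -7695560*(-4870/(2947 + 1682)) = -7695560/((½)*(-1/2435)*4629) = -7695560/(-4629/4870) = -7695560*(-4870/4629) = 37477377200/4629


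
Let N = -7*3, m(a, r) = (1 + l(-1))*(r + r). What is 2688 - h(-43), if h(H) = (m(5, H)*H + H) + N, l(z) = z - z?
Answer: -946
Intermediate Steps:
l(z) = 0
m(a, r) = 2*r (m(a, r) = (1 + 0)*(r + r) = 1*(2*r) = 2*r)
N = -21
h(H) = -21 + H + 2*H² (h(H) = ((2*H)*H + H) - 21 = (2*H² + H) - 21 = (H + 2*H²) - 21 = -21 + H + 2*H²)
2688 - h(-43) = 2688 - (-21 - 43 + 2*(-43)²) = 2688 - (-21 - 43 + 2*1849) = 2688 - (-21 - 43 + 3698) = 2688 - 1*3634 = 2688 - 3634 = -946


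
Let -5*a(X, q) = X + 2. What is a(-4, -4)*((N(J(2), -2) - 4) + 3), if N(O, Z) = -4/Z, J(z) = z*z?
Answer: 2/5 ≈ 0.40000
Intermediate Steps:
J(z) = z**2
a(X, q) = -2/5 - X/5 (a(X, q) = -(X + 2)/5 = -(2 + X)/5 = -2/5 - X/5)
a(-4, -4)*((N(J(2), -2) - 4) + 3) = (-2/5 - 1/5*(-4))*((-4/(-2) - 4) + 3) = (-2/5 + 4/5)*((-4*(-1/2) - 4) + 3) = 2*((2 - 4) + 3)/5 = 2*(-2 + 3)/5 = (2/5)*1 = 2/5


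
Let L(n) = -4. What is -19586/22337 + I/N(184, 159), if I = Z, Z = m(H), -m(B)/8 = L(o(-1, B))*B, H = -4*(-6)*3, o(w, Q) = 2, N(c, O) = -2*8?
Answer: -462302/3191 ≈ -144.88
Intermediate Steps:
N(c, O) = -16
H = 72 (H = 24*3 = 72)
m(B) = 32*B (m(B) = -(-32)*B = 32*B)
Z = 2304 (Z = 32*72 = 2304)
I = 2304
-19586/22337 + I/N(184, 159) = -19586/22337 + 2304/(-16) = -19586*1/22337 + 2304*(-1/16) = -2798/3191 - 144 = -462302/3191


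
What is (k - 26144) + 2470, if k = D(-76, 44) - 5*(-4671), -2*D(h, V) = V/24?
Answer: -3839/12 ≈ -319.92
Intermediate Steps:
D(h, V) = -V/48 (D(h, V) = -V/(2*24) = -V/48)
k = 280249/12 (k = -1/48*44 - 5*(-4671) = -11/12 - 1*(-23355) = -11/12 + 23355 = 280249/12 ≈ 23354.)
(k - 26144) + 2470 = (280249/12 - 26144) + 2470 = -33479/12 + 2470 = -3839/12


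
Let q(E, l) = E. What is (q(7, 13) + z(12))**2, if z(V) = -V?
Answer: 25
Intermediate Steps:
(q(7, 13) + z(12))**2 = (7 - 1*12)**2 = (7 - 12)**2 = (-5)**2 = 25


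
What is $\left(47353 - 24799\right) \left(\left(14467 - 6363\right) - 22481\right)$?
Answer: $-324258858$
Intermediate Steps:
$\left(47353 - 24799\right) \left(\left(14467 - 6363\right) - 22481\right) = \left(47353 - 24799\right) \left(8104 - 22481\right) = 22554 \left(-14377\right) = -324258858$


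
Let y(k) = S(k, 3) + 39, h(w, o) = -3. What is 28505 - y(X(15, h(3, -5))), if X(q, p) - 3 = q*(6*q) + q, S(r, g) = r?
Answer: 27098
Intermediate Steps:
X(q, p) = 3 + q + 6*q² (X(q, p) = 3 + (q*(6*q) + q) = 3 + (6*q² + q) = 3 + (q + 6*q²) = 3 + q + 6*q²)
y(k) = 39 + k (y(k) = k + 39 = 39 + k)
28505 - y(X(15, h(3, -5))) = 28505 - (39 + (3 + 15 + 6*15²)) = 28505 - (39 + (3 + 15 + 6*225)) = 28505 - (39 + (3 + 15 + 1350)) = 28505 - (39 + 1368) = 28505 - 1*1407 = 28505 - 1407 = 27098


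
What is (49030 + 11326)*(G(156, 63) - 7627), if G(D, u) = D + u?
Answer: -447117248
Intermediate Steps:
(49030 + 11326)*(G(156, 63) - 7627) = (49030 + 11326)*((156 + 63) - 7627) = 60356*(219 - 7627) = 60356*(-7408) = -447117248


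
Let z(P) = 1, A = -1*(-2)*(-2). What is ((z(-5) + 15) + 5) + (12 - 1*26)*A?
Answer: 77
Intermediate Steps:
A = -4 (A = 2*(-2) = -4)
((z(-5) + 15) + 5) + (12 - 1*26)*A = ((1 + 15) + 5) + (12 - 1*26)*(-4) = (16 + 5) + (12 - 26)*(-4) = 21 - 14*(-4) = 21 + 56 = 77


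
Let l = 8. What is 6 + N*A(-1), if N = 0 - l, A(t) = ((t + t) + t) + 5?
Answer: -10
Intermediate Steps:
A(t) = 5 + 3*t (A(t) = (2*t + t) + 5 = 3*t + 5 = 5 + 3*t)
N = -8 (N = 0 - 1*8 = 0 - 8 = -8)
6 + N*A(-1) = 6 - 8*(5 + 3*(-1)) = 6 - 8*(5 - 3) = 6 - 8*2 = 6 - 16 = -10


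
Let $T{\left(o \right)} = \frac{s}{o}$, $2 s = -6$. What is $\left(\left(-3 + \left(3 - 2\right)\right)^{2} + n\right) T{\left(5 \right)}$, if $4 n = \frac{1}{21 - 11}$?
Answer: $- \frac{483}{200} \approx -2.415$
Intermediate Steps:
$s = -3$ ($s = \frac{1}{2} \left(-6\right) = -3$)
$T{\left(o \right)} = - \frac{3}{o}$
$n = \frac{1}{40}$ ($n = \frac{1}{4 \left(21 - 11\right)} = \frac{1}{4 \cdot 10} = \frac{1}{4} \cdot \frac{1}{10} = \frac{1}{40} \approx 0.025$)
$\left(\left(-3 + \left(3 - 2\right)\right)^{2} + n\right) T{\left(5 \right)} = \left(\left(-3 + \left(3 - 2\right)\right)^{2} + \frac{1}{40}\right) \left(- \frac{3}{5}\right) = \left(\left(-3 + 1\right)^{2} + \frac{1}{40}\right) \left(\left(-3\right) \frac{1}{5}\right) = \left(\left(-2\right)^{2} + \frac{1}{40}\right) \left(- \frac{3}{5}\right) = \left(4 + \frac{1}{40}\right) \left(- \frac{3}{5}\right) = \frac{161}{40} \left(- \frac{3}{5}\right) = - \frac{483}{200}$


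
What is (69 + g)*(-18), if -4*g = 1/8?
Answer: -19863/16 ≈ -1241.4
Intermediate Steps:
g = -1/32 (g = -¼/8 = -¼*⅛ = -1/32 ≈ -0.031250)
(69 + g)*(-18) = (69 - 1/32)*(-18) = (2207/32)*(-18) = -19863/16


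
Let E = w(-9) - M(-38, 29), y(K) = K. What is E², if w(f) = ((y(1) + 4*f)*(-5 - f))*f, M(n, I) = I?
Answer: 1515361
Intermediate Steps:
w(f) = f*(1 + 4*f)*(-5 - f) (w(f) = ((1 + 4*f)*(-5 - f))*f = f*(1 + 4*f)*(-5 - f))
E = 1231 (E = -1*(-9)*(5 + 4*(-9)² + 21*(-9)) - 1*29 = -1*(-9)*(5 + 4*81 - 189) - 29 = -1*(-9)*(5 + 324 - 189) - 29 = -1*(-9)*140 - 29 = 1260 - 29 = 1231)
E² = 1231² = 1515361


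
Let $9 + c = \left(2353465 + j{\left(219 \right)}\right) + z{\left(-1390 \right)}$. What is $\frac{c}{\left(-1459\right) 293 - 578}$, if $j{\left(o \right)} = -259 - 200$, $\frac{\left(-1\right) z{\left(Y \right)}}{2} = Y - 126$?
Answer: $- \frac{2356029}{428065} \approx -5.5039$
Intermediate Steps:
$z{\left(Y \right)} = 252 - 2 Y$ ($z{\left(Y \right)} = - 2 \left(Y - 126\right) = - 2 \left(-126 + Y\right) = 252 - 2 Y$)
$j{\left(o \right)} = -459$ ($j{\left(o \right)} = -259 - 200 = -459$)
$c = 2356029$ ($c = -9 + \left(\left(2353465 - 459\right) + \left(252 - -2780\right)\right) = -9 + \left(2353006 + \left(252 + 2780\right)\right) = -9 + \left(2353006 + 3032\right) = -9 + 2356038 = 2356029$)
$\frac{c}{\left(-1459\right) 293 - 578} = \frac{2356029}{\left(-1459\right) 293 - 578} = \frac{2356029}{-427487 - 578} = \frac{2356029}{-428065} = 2356029 \left(- \frac{1}{428065}\right) = - \frac{2356029}{428065}$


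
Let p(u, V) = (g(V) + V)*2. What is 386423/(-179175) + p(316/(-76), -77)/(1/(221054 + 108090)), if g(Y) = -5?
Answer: -9671798083223/179175 ≈ -5.3980e+7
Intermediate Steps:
p(u, V) = -10 + 2*V (p(u, V) = (-5 + V)*2 = -10 + 2*V)
386423/(-179175) + p(316/(-76), -77)/(1/(221054 + 108090)) = 386423/(-179175) + (-10 + 2*(-77))/(1/(221054 + 108090)) = 386423*(-1/179175) + (-10 - 154)/(1/329144) = -386423/179175 - 164/1/329144 = -386423/179175 - 164*329144 = -386423/179175 - 53979616 = -9671798083223/179175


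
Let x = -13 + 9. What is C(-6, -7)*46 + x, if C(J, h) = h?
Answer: -326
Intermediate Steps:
x = -4
C(-6, -7)*46 + x = -7*46 - 4 = -322 - 4 = -326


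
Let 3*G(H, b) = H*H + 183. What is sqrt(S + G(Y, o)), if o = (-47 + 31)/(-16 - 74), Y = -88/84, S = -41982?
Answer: I*sqrt(166382997)/63 ≈ 204.75*I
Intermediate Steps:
Y = -22/21 (Y = -88*1/84 = -22/21 ≈ -1.0476)
o = 8/45 (o = -16/(-90) = -16*(-1/90) = 8/45 ≈ 0.17778)
G(H, b) = 61 + H**2/3 (G(H, b) = (H*H + 183)/3 = (H**2 + 183)/3 = (183 + H**2)/3 = 61 + H**2/3)
sqrt(S + G(Y, o)) = sqrt(-41982 + (61 + (-22/21)**2/3)) = sqrt(-41982 + (61 + (1/3)*(484/441))) = sqrt(-41982 + (61 + 484/1323)) = sqrt(-41982 + 81187/1323) = sqrt(-55460999/1323) = I*sqrt(166382997)/63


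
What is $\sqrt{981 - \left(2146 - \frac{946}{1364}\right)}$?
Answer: $\frac{i \sqrt{4475594}}{62} \approx 34.122 i$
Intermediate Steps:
$\sqrt{981 - \left(2146 - \frac{946}{1364}\right)} = \sqrt{981 + \left(946 \cdot \frac{1}{1364} - 2146\right)} = \sqrt{981 + \left(\frac{43}{62} - 2146\right)} = \sqrt{981 - \frac{133009}{62}} = \sqrt{- \frac{72187}{62}} = \frac{i \sqrt{4475594}}{62}$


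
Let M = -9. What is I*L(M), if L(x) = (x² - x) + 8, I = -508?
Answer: -49784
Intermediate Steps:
L(x) = 8 + x² - x
I*L(M) = -508*(8 + (-9)² - 1*(-9)) = -508*(8 + 81 + 9) = -508*98 = -49784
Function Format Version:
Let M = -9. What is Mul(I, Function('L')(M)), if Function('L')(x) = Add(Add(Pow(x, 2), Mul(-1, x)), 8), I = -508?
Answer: -49784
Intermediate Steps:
Function('L')(x) = Add(8, Pow(x, 2), Mul(-1, x))
Mul(I, Function('L')(M)) = Mul(-508, Add(8, Pow(-9, 2), Mul(-1, -9))) = Mul(-508, Add(8, 81, 9)) = Mul(-508, 98) = -49784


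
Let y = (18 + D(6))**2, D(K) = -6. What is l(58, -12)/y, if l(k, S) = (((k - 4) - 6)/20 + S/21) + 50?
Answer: 907/2520 ≈ 0.35992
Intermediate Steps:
l(k, S) = 99/2 + k/20 + S/21 (l(k, S) = (((-4 + k) - 6)*(1/20) + S*(1/21)) + 50 = ((-10 + k)*(1/20) + S/21) + 50 = ((-1/2 + k/20) + S/21) + 50 = (-1/2 + k/20 + S/21) + 50 = 99/2 + k/20 + S/21)
y = 144 (y = (18 - 6)**2 = 12**2 = 144)
l(58, -12)/y = (99/2 + (1/20)*58 + (1/21)*(-12))/144 = (99/2 + 29/10 - 4/7)*(1/144) = (1814/35)*(1/144) = 907/2520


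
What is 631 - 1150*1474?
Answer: -1694469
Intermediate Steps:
631 - 1150*1474 = 631 - 1695100 = -1694469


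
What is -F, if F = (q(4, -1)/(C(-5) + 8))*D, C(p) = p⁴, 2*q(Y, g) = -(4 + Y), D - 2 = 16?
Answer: 24/211 ≈ 0.11374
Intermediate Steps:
D = 18 (D = 2 + 16 = 18)
q(Y, g) = -2 - Y/2 (q(Y, g) = (-(4 + Y))/2 = (-4 - Y)/2 = -2 - Y/2)
F = -24/211 (F = ((-2 - ½*4)/((-5)⁴ + 8))*18 = ((-2 - 2)/(625 + 8))*18 = (-4/633)*18 = ((1/633)*(-4))*18 = -4/633*18 = -24/211 ≈ -0.11374)
-F = -1*(-24/211) = 24/211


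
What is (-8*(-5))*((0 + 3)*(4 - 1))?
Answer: 360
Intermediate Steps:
(-8*(-5))*((0 + 3)*(4 - 1)) = 40*(3*3) = 40*9 = 360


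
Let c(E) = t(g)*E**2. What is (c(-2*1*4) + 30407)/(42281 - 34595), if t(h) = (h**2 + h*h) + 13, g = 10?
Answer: 44039/7686 ≈ 5.7298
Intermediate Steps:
t(h) = 13 + 2*h**2 (t(h) = (h**2 + h**2) + 13 = 2*h**2 + 13 = 13 + 2*h**2)
c(E) = 213*E**2 (c(E) = (13 + 2*10**2)*E**2 = (13 + 2*100)*E**2 = (13 + 200)*E**2 = 213*E**2)
(c(-2*1*4) + 30407)/(42281 - 34595) = (213*(-2*1*4)**2 + 30407)/(42281 - 34595) = (213*(-2*4)**2 + 30407)/7686 = (213*(-8)**2 + 30407)*(1/7686) = (213*64 + 30407)*(1/7686) = (13632 + 30407)*(1/7686) = 44039*(1/7686) = 44039/7686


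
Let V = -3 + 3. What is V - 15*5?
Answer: -75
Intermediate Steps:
V = 0
V - 15*5 = 0 - 15*5 = 0 - 75 = -75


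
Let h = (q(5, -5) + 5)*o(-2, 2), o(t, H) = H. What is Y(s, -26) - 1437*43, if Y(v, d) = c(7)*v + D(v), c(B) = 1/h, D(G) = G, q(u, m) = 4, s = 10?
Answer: -556024/9 ≈ -61780.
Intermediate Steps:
h = 18 (h = (4 + 5)*2 = 9*2 = 18)
c(B) = 1/18
Y(v, d) = 19*v/18 (Y(v, d) = v/18 + v = 19*v/18)
Y(s, -26) - 1437*43 = (19/18)*10 - 1437*43 = 95/9 - 61791 = -556024/9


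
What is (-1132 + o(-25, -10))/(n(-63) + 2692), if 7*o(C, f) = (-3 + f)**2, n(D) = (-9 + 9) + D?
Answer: -705/1673 ≈ -0.42140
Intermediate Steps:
n(D) = D (n(D) = 0 + D = D)
o(C, f) = (-3 + f)**2/7
(-1132 + o(-25, -10))/(n(-63) + 2692) = (-1132 + (-3 - 10)**2/7)/(-63 + 2692) = (-1132 + (1/7)*(-13)**2)/2629 = (-1132 + (1/7)*169)*(1/2629) = (-1132 + 169/7)*(1/2629) = -7755/7*1/2629 = -705/1673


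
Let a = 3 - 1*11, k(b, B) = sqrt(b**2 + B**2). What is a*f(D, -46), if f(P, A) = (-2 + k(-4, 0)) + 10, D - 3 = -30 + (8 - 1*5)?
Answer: -96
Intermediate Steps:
D = -24 (D = 3 + (-30 + (8 - 1*5)) = 3 + (-30 + (8 - 5)) = 3 + (-30 + 3) = 3 - 27 = -24)
k(b, B) = sqrt(B**2 + b**2)
a = -8 (a = 3 - 11 = -8)
f(P, A) = 12 (f(P, A) = (-2 + sqrt(0**2 + (-4)**2)) + 10 = (-2 + sqrt(0 + 16)) + 10 = (-2 + sqrt(16)) + 10 = (-2 + 4) + 10 = 2 + 10 = 12)
a*f(D, -46) = -8*12 = -96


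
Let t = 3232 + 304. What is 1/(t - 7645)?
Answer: -1/4109 ≈ -0.00024337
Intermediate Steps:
t = 3536
1/(t - 7645) = 1/(3536 - 7645) = 1/(-4109) = -1/4109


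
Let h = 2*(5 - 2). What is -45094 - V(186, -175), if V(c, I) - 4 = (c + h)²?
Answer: -81962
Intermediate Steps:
h = 6 (h = 2*3 = 6)
V(c, I) = 4 + (6 + c)² (V(c, I) = 4 + (c + 6)² = 4 + (6 + c)²)
-45094 - V(186, -175) = -45094 - (4 + (6 + 186)²) = -45094 - (4 + 192²) = -45094 - (4 + 36864) = -45094 - 1*36868 = -45094 - 36868 = -81962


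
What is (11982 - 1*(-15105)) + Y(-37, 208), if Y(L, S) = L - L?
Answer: 27087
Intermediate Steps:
Y(L, S) = 0
(11982 - 1*(-15105)) + Y(-37, 208) = (11982 - 1*(-15105)) + 0 = (11982 + 15105) + 0 = 27087 + 0 = 27087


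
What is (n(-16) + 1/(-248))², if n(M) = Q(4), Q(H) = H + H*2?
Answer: 8850625/61504 ≈ 143.90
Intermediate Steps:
Q(H) = 3*H (Q(H) = H + 2*H = 3*H)
n(M) = 12 (n(M) = 3*4 = 12)
(n(-16) + 1/(-248))² = (12 + 1/(-248))² = (12 - 1/248)² = (2975/248)² = 8850625/61504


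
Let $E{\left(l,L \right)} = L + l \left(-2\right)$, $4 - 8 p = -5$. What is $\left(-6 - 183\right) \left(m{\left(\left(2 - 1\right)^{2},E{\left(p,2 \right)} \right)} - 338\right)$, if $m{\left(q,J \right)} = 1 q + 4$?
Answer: $62937$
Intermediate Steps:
$p = \frac{9}{8}$ ($p = \frac{1}{2} - - \frac{5}{8} = \frac{1}{2} + \frac{5}{8} = \frac{9}{8} \approx 1.125$)
$E{\left(l,L \right)} = L - 2 l$
$m{\left(q,J \right)} = 4 + q$ ($m{\left(q,J \right)} = q + 4 = 4 + q$)
$\left(-6 - 183\right) \left(m{\left(\left(2 - 1\right)^{2},E{\left(p,2 \right)} \right)} - 338\right) = \left(-6 - 183\right) \left(\left(4 + \left(2 - 1\right)^{2}\right) - 338\right) = - 189 \left(\left(4 + 1^{2}\right) - 338\right) = - 189 \left(\left(4 + 1\right) - 338\right) = - 189 \left(5 - 338\right) = \left(-189\right) \left(-333\right) = 62937$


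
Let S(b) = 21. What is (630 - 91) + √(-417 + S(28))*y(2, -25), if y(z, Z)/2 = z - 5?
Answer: 539 - 36*I*√11 ≈ 539.0 - 119.4*I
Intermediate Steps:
y(z, Z) = -10 + 2*z (y(z, Z) = 2*(z - 5) = 2*(-5 + z) = -10 + 2*z)
(630 - 91) + √(-417 + S(28))*y(2, -25) = (630 - 91) + √(-417 + 21)*(-10 + 2*2) = 539 + √(-396)*(-10 + 4) = 539 + (6*I*√11)*(-6) = 539 - 36*I*√11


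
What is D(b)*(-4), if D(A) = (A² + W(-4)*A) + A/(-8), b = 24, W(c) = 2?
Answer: -2484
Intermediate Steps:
D(A) = A² + 15*A/8 (D(A) = (A² + 2*A) + A/(-8) = (A² + 2*A) + A*(-⅛) = (A² + 2*A) - A/8 = A² + 15*A/8)
D(b)*(-4) = ((⅛)*24*(15 + 8*24))*(-4) = ((⅛)*24*(15 + 192))*(-4) = ((⅛)*24*207)*(-4) = 621*(-4) = -2484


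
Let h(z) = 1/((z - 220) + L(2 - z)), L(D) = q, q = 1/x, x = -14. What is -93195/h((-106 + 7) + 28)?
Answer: 379769625/14 ≈ 2.7126e+7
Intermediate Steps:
q = -1/14 (q = 1/(-14) = -1/14 ≈ -0.071429)
L(D) = -1/14
h(z) = 1/(-3081/14 + z) (h(z) = 1/((z - 220) - 1/14) = 1/((-220 + z) - 1/14) = 1/(-3081/14 + z))
-93195/h((-106 + 7) + 28) = -93195/(14/(-3081 + 14*((-106 + 7) + 28))) = -93195/(14/(-3081 + 14*(-99 + 28))) = -93195/(14/(-3081 + 14*(-71))) = -93195/(14/(-3081 - 994)) = -93195/(14/(-4075)) = -93195/(14*(-1/4075)) = -93195/(-14/4075) = -93195*(-4075/14) = 379769625/14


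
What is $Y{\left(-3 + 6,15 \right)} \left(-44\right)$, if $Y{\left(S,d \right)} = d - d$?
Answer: $0$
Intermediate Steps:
$Y{\left(S,d \right)} = 0$
$Y{\left(-3 + 6,15 \right)} \left(-44\right) = 0 \left(-44\right) = 0$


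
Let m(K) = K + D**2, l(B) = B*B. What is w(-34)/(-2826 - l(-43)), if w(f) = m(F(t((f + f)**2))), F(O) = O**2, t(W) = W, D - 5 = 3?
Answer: -4276288/935 ≈ -4573.6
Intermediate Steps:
l(B) = B**2
D = 8 (D = 5 + 3 = 8)
m(K) = 64 + K (m(K) = K + 8**2 = K + 64 = 64 + K)
w(f) = 64 + 16*f**4 (w(f) = 64 + ((f + f)**2)**2 = 64 + ((2*f)**2)**2 = 64 + (4*f**2)**2 = 64 + 16*f**4)
w(-34)/(-2826 - l(-43)) = (64 + 16*(-34)**4)/(-2826 - 1*(-43)**2) = (64 + 16*1336336)/(-2826 - 1*1849) = (64 + 21381376)/(-2826 - 1849) = 21381440/(-4675) = 21381440*(-1/4675) = -4276288/935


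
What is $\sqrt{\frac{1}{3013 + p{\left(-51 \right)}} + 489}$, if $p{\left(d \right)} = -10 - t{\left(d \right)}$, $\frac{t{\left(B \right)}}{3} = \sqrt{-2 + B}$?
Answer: $\sqrt{489 + \frac{1}{3003 - 3 i \sqrt{53}}} \approx 22.113 + 6.0 \cdot 10^{-8} i$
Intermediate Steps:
$t{\left(B \right)} = 3 \sqrt{-2 + B}$
$p{\left(d \right)} = -10 - 3 \sqrt{-2 + d}$
$\sqrt{\frac{1}{3013 + p{\left(-51 \right)}} + 489} = \sqrt{\frac{1}{3013 - \left(10 + 3 \sqrt{-2 - 51}\right)} + 489} = \sqrt{\frac{1}{3013 - \left(10 + 3 \sqrt{-53}\right)} + 489} = \sqrt{\frac{1}{3013 - \left(10 + 3 i \sqrt{53}\right)} + 489} = \sqrt{\frac{1}{3003 - 3 i \sqrt{53}} + 489} = \sqrt{489 + \frac{1}{3003 - 3 i \sqrt{53}}}$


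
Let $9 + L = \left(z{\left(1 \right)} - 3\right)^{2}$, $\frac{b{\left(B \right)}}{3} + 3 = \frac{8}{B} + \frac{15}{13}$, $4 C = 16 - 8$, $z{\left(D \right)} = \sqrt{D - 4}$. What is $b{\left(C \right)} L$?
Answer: $- \frac{252}{13} - \frac{504 i \sqrt{3}}{13} \approx -19.385 - 67.15 i$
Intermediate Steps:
$z{\left(D \right)} = \sqrt{-4 + D}$
$C = 2$ ($C = \frac{16 - 8}{4} = \frac{1}{4} \cdot 8 = 2$)
$b{\left(B \right)} = - \frac{72}{13} + \frac{24}{B}$ ($b{\left(B \right)} = -9 + 3 \left(\frac{8}{B} + \frac{15}{13}\right) = -9 + 3 \left(\frac{15}{13} + \frac{8}{B}\right) = -9 + \left(\frac{45}{13} + \frac{24}{B}\right) = - \frac{72}{13} + \frac{24}{B}$)
$L = -9 + \left(-3 + i \sqrt{3}\right)^{2}$ ($L = -9 + \left(\sqrt{-4 + 1} - 3\right)^{2} = -9 + \left(\sqrt{-3} - 3\right)^{2} = -9 + \left(i \sqrt{3} - 3\right)^{2} = -9 + \left(-3 + i \sqrt{3}\right)^{2} \approx -3.0 - 10.392 i$)
$b{\left(C \right)} L = \left(- \frac{72}{13} + \frac{24}{2}\right) \left(-9 + \left(3 - i \sqrt{3}\right)^{2}\right) = \left(- \frac{72}{13} + 24 \cdot \frac{1}{2}\right) \left(-9 + \left(3 - i \sqrt{3}\right)^{2}\right) = \left(- \frac{72}{13} + 12\right) \left(-9 + \left(3 - i \sqrt{3}\right)^{2}\right) = \frac{84 \left(-9 + \left(3 - i \sqrt{3}\right)^{2}\right)}{13} = - \frac{756}{13} + \frac{84 \left(3 - i \sqrt{3}\right)^{2}}{13}$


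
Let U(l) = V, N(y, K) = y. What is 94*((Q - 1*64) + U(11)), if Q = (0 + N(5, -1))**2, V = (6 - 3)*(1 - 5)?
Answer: -4794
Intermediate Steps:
V = -12 (V = 3*(-4) = -12)
U(l) = -12
Q = 25 (Q = (0 + 5)**2 = 5**2 = 25)
94*((Q - 1*64) + U(11)) = 94*((25 - 1*64) - 12) = 94*((25 - 64) - 12) = 94*(-39 - 12) = 94*(-51) = -4794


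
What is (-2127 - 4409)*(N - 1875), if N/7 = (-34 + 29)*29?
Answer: 18889040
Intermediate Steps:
N = -1015 (N = 7*((-34 + 29)*29) = 7*(-5*29) = 7*(-145) = -1015)
(-2127 - 4409)*(N - 1875) = (-2127 - 4409)*(-1015 - 1875) = -6536*(-2890) = 18889040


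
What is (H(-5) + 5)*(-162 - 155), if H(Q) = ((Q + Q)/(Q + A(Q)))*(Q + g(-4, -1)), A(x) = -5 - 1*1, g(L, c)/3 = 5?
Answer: -49135/11 ≈ -4466.8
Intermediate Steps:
g(L, c) = 15 (g(L, c) = 3*5 = 15)
A(x) = -6 (A(x) = -5 - 1 = -6)
H(Q) = 2*Q*(15 + Q)/(-6 + Q) (H(Q) = ((Q + Q)/(Q - 6))*(Q + 15) = ((2*Q)/(-6 + Q))*(15 + Q) = (2*Q/(-6 + Q))*(15 + Q) = 2*Q*(15 + Q)/(-6 + Q))
(H(-5) + 5)*(-162 - 155) = (2*(-5)*(15 - 5)/(-6 - 5) + 5)*(-162 - 155) = (2*(-5)*10/(-11) + 5)*(-317) = (2*(-5)*(-1/11)*10 + 5)*(-317) = (100/11 + 5)*(-317) = (155/11)*(-317) = -49135/11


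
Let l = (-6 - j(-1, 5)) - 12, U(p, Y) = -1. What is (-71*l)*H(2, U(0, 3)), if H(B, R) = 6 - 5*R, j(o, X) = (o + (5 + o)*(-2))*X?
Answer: -21087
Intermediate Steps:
j(o, X) = X*(-10 - o) (j(o, X) = (o + (-10 - 2*o))*X = (-10 - o)*X = X*(-10 - o))
l = 27 (l = (-6 - (-1)*5*(10 - 1)) - 12 = (-6 - (-1)*5*9) - 12 = (-6 - 1*(-45)) - 12 = (-6 + 45) - 12 = 39 - 12 = 27)
(-71*l)*H(2, U(0, 3)) = (-71*27)*(6 - 5*(-1)) = -1917*(6 + 5) = -1917*11 = -21087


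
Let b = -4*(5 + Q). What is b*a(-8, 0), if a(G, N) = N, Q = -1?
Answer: 0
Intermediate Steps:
b = -16 (b = -4*(5 - 1) = -4*4 = -16)
b*a(-8, 0) = -16*0 = 0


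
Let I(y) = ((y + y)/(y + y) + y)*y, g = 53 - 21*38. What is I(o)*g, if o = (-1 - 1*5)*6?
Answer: -938700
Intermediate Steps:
o = -36 (o = (-1 - 5)*6 = -6*6 = -36)
g = -745 (g = 53 - 798 = -745)
I(y) = y*(1 + y) (I(y) = ((2*y)/((2*y)) + y)*y = ((2*y)*(1/(2*y)) + y)*y = (1 + y)*y = y*(1 + y))
I(o)*g = -36*(1 - 36)*(-745) = -36*(-35)*(-745) = 1260*(-745) = -938700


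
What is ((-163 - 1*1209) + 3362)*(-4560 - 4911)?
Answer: -18847290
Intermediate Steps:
((-163 - 1*1209) + 3362)*(-4560 - 4911) = ((-163 - 1209) + 3362)*(-9471) = (-1372 + 3362)*(-9471) = 1990*(-9471) = -18847290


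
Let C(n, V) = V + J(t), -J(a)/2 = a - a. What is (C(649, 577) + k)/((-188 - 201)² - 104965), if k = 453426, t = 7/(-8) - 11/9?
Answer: 454003/46356 ≈ 9.7938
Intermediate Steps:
t = -151/72 (t = 7*(-⅛) - 11*⅑ = -7/8 - 11/9 = -151/72 ≈ -2.0972)
J(a) = 0 (J(a) = -2*(a - a) = -2*0 = 0)
C(n, V) = V (C(n, V) = V + 0 = V)
(C(649, 577) + k)/((-188 - 201)² - 104965) = (577 + 453426)/((-188 - 201)² - 104965) = 454003/((-389)² - 104965) = 454003/(151321 - 104965) = 454003/46356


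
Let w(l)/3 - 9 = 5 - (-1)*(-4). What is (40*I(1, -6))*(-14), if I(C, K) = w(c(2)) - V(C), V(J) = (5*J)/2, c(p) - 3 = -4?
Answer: -15400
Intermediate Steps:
c(p) = -1 (c(p) = 3 - 4 = -1)
w(l) = 30 (w(l) = 27 + 3*(5 - (-1)*(-4)) = 27 + 3*(5 - 1*4) = 27 + 3*(5 - 4) = 27 + 3*1 = 27 + 3 = 30)
V(J) = 5*J/2 (V(J) = (5*J)*(1/2) = 5*J/2)
I(C, K) = 30 - 5*C/2
(40*I(1, -6))*(-14) = (40*(30 - 5/2*1))*(-14) = (40*(30 - 5/2))*(-14) = (40*(55/2))*(-14) = 1100*(-14) = -15400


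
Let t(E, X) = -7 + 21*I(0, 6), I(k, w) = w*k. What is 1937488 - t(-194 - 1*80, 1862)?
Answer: 1937495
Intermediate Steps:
I(k, w) = k*w
t(E, X) = -7 (t(E, X) = -7 + 21*(0*6) = -7 + 21*0 = -7 + 0 = -7)
1937488 - t(-194 - 1*80, 1862) = 1937488 - 1*(-7) = 1937488 + 7 = 1937495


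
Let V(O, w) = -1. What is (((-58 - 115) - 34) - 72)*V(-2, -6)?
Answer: 279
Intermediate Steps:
(((-58 - 115) - 34) - 72)*V(-2, -6) = (((-58 - 115) - 34) - 72)*(-1) = ((-173 - 34) - 72)*(-1) = (-207 - 72)*(-1) = -279*(-1) = 279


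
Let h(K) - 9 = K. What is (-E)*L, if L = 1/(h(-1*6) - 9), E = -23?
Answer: -23/6 ≈ -3.8333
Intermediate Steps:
h(K) = 9 + K
L = -1/6 (L = 1/((9 - 1*6) - 9) = 1/((9 - 6) - 9) = 1/(3 - 9) = 1/(-6) = -1/6 ≈ -0.16667)
(-E)*L = -1*(-23)*(-1/6) = 23*(-1/6) = -23/6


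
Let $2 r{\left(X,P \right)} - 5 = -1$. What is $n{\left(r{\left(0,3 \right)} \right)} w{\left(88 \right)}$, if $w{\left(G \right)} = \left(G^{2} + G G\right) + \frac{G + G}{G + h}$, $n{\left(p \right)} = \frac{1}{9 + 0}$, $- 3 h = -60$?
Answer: $\frac{418220}{243} \approx 1721.1$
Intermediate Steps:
$r{\left(X,P \right)} = 2$ ($r{\left(X,P \right)} = \frac{5}{2} + \frac{1}{2} \left(-1\right) = \frac{5}{2} - \frac{1}{2} = 2$)
$h = 20$ ($h = \left(- \frac{1}{3}\right) \left(-60\right) = 20$)
$n{\left(p \right)} = \frac{1}{9}$
$w{\left(G \right)} = 2 G^{2} + \frac{2 G}{20 + G}$ ($w{\left(G \right)} = \left(G^{2} + G G\right) + \frac{G + G}{G + 20} = \left(G^{2} + G^{2}\right) + \frac{2 G}{20 + G} = 2 G^{2} + \frac{2 G}{20 + G}$)
$n{\left(r{\left(0,3 \right)} \right)} w{\left(88 \right)} = \frac{2 \cdot 88 \frac{1}{20 + 88} \left(1 + 88^{2} + 20 \cdot 88\right)}{9} = \frac{2 \cdot 88 \cdot \frac{1}{108} \left(1 + 7744 + 1760\right)}{9} = \frac{2 \cdot 88 \cdot \frac{1}{108} \cdot 9505}{9} = \frac{1}{9} \cdot \frac{418220}{27} = \frac{418220}{243}$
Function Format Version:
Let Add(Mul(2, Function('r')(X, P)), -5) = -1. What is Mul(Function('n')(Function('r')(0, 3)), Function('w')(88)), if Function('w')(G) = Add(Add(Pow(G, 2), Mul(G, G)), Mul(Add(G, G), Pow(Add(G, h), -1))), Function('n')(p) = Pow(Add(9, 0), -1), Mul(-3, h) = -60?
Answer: Rational(418220, 243) ≈ 1721.1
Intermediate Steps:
Function('r')(X, P) = 2 (Function('r')(X, P) = Add(Rational(5, 2), Mul(Rational(1, 2), -1)) = Add(Rational(5, 2), Rational(-1, 2)) = 2)
h = 20 (h = Mul(Rational(-1, 3), -60) = 20)
Function('n')(p) = Rational(1, 9) (Function('n')(p) = Pow(9, -1) = Rational(1, 9))
Function('w')(G) = Add(Mul(2, Pow(G, 2)), Mul(2, G, Pow(Add(20, G), -1))) (Function('w')(G) = Add(Add(Pow(G, 2), Mul(G, G)), Mul(Add(G, G), Pow(Add(G, 20), -1))) = Add(Add(Pow(G, 2), Pow(G, 2)), Mul(Mul(2, G), Pow(Add(20, G), -1))) = Add(Mul(2, Pow(G, 2)), Mul(2, G, Pow(Add(20, G), -1))))
Mul(Function('n')(Function('r')(0, 3)), Function('w')(88)) = Mul(Rational(1, 9), Mul(2, 88, Pow(Add(20, 88), -1), Add(1, Pow(88, 2), Mul(20, 88)))) = Mul(Rational(1, 9), Mul(2, 88, Pow(108, -1), Add(1, 7744, 1760))) = Mul(Rational(1, 9), Mul(2, 88, Rational(1, 108), 9505)) = Mul(Rational(1, 9), Rational(418220, 27)) = Rational(418220, 243)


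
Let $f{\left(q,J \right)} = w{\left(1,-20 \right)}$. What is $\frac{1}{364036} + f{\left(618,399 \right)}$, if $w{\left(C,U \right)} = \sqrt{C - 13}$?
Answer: $\frac{1}{364036} + 2 i \sqrt{3} \approx 2.747 \cdot 10^{-6} + 3.4641 i$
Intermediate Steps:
$w{\left(C,U \right)} = \sqrt{-13 + C}$
$f{\left(q,J \right)} = 2 i \sqrt{3}$ ($f{\left(q,J \right)} = \sqrt{-13 + 1} = \sqrt{-12} = 2 i \sqrt{3}$)
$\frac{1}{364036} + f{\left(618,399 \right)} = \frac{1}{364036} + 2 i \sqrt{3}$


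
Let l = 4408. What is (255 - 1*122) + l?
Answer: 4541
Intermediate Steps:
(255 - 1*122) + l = (255 - 1*122) + 4408 = (255 - 122) + 4408 = 133 + 4408 = 4541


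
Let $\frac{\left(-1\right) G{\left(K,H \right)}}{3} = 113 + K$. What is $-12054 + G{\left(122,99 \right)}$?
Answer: $-12759$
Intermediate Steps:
$G{\left(K,H \right)} = -339 - 3 K$ ($G{\left(K,H \right)} = - 3 \left(113 + K\right) = -339 - 3 K$)
$-12054 + G{\left(122,99 \right)} = -12054 - 705 = -12759$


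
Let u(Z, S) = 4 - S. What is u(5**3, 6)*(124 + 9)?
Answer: -266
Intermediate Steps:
u(5**3, 6)*(124 + 9) = (4 - 1*6)*(124 + 9) = (4 - 6)*133 = -2*133 = -266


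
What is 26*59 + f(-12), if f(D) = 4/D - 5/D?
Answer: 18409/12 ≈ 1534.1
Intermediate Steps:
f(D) = -1/D
26*59 + f(-12) = 26*59 - 1/(-12) = 1534 - 1*(-1/12) = 1534 + 1/12 = 18409/12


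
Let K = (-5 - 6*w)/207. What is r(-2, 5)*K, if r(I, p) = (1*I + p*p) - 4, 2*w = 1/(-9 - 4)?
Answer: -1178/2691 ≈ -0.43776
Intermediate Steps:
w = -1/26 (w = 1/(2*(-9 - 4)) = (1/2)/(-13) = (1/2)*(-1/13) = -1/26 ≈ -0.038462)
r(I, p) = -4 + I + p**2 (r(I, p) = (I + p**2) - 4 = -4 + I + p**2)
K = -62/2691 (K = (-5 - 6*(-1/26))/207 = (-5 + 3/13)*(1/207) = -62/13*1/207 = -62/2691 ≈ -0.023040)
r(-2, 5)*K = (-4 - 2 + 5**2)*(-62/2691) = (-4 - 2 + 25)*(-62/2691) = 19*(-62/2691) = -1178/2691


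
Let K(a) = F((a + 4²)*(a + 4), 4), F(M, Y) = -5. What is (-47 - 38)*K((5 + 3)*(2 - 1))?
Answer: 425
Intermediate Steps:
K(a) = -5
(-47 - 38)*K((5 + 3)*(2 - 1)) = (-47 - 38)*(-5) = -85*(-5) = 425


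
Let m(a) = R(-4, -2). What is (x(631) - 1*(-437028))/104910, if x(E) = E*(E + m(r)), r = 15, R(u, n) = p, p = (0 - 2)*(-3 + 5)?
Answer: 55511/6994 ≈ 7.9369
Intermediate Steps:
p = -4 (p = -2*2 = -4)
R(u, n) = -4
m(a) = -4
x(E) = E*(-4 + E) (x(E) = E*(E - 4) = E*(-4 + E))
(x(631) - 1*(-437028))/104910 = (631*(-4 + 631) - 1*(-437028))/104910 = (631*627 + 437028)*(1/104910) = (395637 + 437028)*(1/104910) = 832665*(1/104910) = 55511/6994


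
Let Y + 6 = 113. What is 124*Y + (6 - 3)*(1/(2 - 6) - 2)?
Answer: 53045/4 ≈ 13261.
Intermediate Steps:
Y = 107 (Y = -6 + 113 = 107)
124*Y + (6 - 3)*(1/(2 - 6) - 2) = 124*107 + (6 - 3)*(1/(2 - 6) - 2) = 13268 + 3*(1/(-4) - 2) = 13268 + 3*(-1/4 - 2) = 13268 + 3*(-9/4) = 13268 - 27/4 = 53045/4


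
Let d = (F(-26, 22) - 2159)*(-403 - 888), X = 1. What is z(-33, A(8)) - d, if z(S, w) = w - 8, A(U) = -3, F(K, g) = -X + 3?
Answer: -2784698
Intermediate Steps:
F(K, g) = 2 (F(K, g) = -1*1 + 3 = -1 + 3 = 2)
z(S, w) = -8 + w
d = 2784687 (d = (2 - 2159)*(-403 - 888) = -2157*(-1291) = 2784687)
z(-33, A(8)) - d = (-8 - 3) - 1*2784687 = -11 - 2784687 = -2784698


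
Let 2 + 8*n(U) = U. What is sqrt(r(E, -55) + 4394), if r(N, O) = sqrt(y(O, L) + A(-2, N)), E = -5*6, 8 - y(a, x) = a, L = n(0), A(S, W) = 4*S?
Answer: sqrt(4394 + sqrt(55)) ≈ 66.343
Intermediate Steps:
n(U) = -1/4 + U/8
L = -1/4 (L = -1/4 + (1/8)*0 = -1/4 + 0 = -1/4 ≈ -0.25000)
y(a, x) = 8 - a
E = -30
r(N, O) = sqrt(-O) (r(N, O) = sqrt((8 - O) + 4*(-2)) = sqrt((8 - O) - 8) = sqrt(-O))
sqrt(r(E, -55) + 4394) = sqrt(sqrt(-1*(-55)) + 4394) = sqrt(sqrt(55) + 4394) = sqrt(4394 + sqrt(55))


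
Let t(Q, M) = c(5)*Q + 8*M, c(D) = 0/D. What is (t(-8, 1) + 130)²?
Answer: 19044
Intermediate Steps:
c(D) = 0
t(Q, M) = 8*M (t(Q, M) = 0*Q + 8*M = 0 + 8*M = 8*M)
(t(-8, 1) + 130)² = (8*1 + 130)² = (8 + 130)² = 138² = 19044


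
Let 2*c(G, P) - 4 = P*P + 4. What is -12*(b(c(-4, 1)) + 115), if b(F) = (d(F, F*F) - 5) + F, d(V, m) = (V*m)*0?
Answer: -1374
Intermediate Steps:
c(G, P) = 4 + P**2/2 (c(G, P) = 2 + (P*P + 4)/2 = 2 + (P**2 + 4)/2 = 2 + (4 + P**2)/2 = 2 + (2 + P**2/2) = 4 + P**2/2)
d(V, m) = 0
b(F) = -5 + F (b(F) = (0 - 5) + F = -5 + F)
-12*(b(c(-4, 1)) + 115) = -12*((-5 + (4 + (1/2)*1**2)) + 115) = -12*((-5 + (4 + (1/2)*1)) + 115) = -12*((-5 + (4 + 1/2)) + 115) = -12*((-5 + 9/2) + 115) = -12*(-1/2 + 115) = -12*229/2 = -1374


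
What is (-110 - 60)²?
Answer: 28900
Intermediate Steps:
(-110 - 60)² = (-170)² = 28900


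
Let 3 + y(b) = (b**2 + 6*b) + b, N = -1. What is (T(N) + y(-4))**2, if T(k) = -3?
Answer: 324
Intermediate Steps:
y(b) = -3 + b**2 + 7*b (y(b) = -3 + ((b**2 + 6*b) + b) = -3 + (b**2 + 7*b) = -3 + b**2 + 7*b)
(T(N) + y(-4))**2 = (-3 + (-3 + (-4)**2 + 7*(-4)))**2 = (-3 + (-3 + 16 - 28))**2 = (-3 - 15)**2 = (-18)**2 = 324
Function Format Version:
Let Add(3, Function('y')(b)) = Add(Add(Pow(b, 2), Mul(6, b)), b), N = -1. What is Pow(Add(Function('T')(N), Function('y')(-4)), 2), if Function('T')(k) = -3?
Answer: 324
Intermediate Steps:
Function('y')(b) = Add(-3, Pow(b, 2), Mul(7, b)) (Function('y')(b) = Add(-3, Add(Add(Pow(b, 2), Mul(6, b)), b)) = Add(-3, Add(Pow(b, 2), Mul(7, b))) = Add(-3, Pow(b, 2), Mul(7, b)))
Pow(Add(Function('T')(N), Function('y')(-4)), 2) = Pow(Add(-3, Add(-3, Pow(-4, 2), Mul(7, -4))), 2) = Pow(Add(-3, Add(-3, 16, -28)), 2) = Pow(Add(-3, -15), 2) = Pow(-18, 2) = 324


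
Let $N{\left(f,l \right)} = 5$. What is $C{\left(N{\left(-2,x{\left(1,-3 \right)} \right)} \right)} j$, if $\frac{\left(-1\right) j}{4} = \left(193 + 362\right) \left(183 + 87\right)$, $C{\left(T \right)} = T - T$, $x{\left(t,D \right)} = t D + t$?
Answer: $0$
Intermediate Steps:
$x{\left(t,D \right)} = t + D t$ ($x{\left(t,D \right)} = D t + t = t + D t$)
$C{\left(T \right)} = 0$
$j = -599400$ ($j = - 4 \left(193 + 362\right) \left(183 + 87\right) = - 4 \cdot 555 \cdot 270 = \left(-4\right) 149850 = -599400$)
$C{\left(N{\left(-2,x{\left(1,-3 \right)} \right)} \right)} j = 0 \left(-599400\right) = 0$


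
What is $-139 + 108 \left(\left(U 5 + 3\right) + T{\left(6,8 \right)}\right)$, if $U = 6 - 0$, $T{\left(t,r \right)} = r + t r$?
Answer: $9473$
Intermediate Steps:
$T{\left(t,r \right)} = r + r t$
$U = 6$ ($U = 6 + 0 = 6$)
$-139 + 108 \left(\left(U 5 + 3\right) + T{\left(6,8 \right)}\right) = -139 + 108 \left(\left(6 \cdot 5 + 3\right) + 8 \left(1 + 6\right)\right) = -139 + 108 \left(\left(30 + 3\right) + 8 \cdot 7\right) = -139 + 108 \left(33 + 56\right) = -139 + 108 \cdot 89 = -139 + 9612 = 9473$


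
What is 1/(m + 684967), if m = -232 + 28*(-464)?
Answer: 1/671743 ≈ 1.4887e-6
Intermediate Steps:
m = -13224 (m = -232 - 12992 = -13224)
1/(m + 684967) = 1/(-13224 + 684967) = 1/671743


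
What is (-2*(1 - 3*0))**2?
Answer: 4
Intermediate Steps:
(-2*(1 - 3*0))**2 = (-2*(1 + 0))**2 = (-2*1)**2 = (-2)**2 = 4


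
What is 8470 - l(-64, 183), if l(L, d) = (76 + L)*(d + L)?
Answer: 7042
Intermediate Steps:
l(L, d) = (76 + L)*(L + d)
8470 - l(-64, 183) = 8470 - ((-64)**2 + 76*(-64) + 76*183 - 64*183) = 8470 - (4096 - 4864 + 13908 - 11712) = 8470 - 1*1428 = 8470 - 1428 = 7042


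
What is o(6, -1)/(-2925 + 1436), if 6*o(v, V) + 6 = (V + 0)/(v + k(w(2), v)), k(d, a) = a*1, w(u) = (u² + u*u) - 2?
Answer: 73/107208 ≈ 0.00068092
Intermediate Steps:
w(u) = -2 + 2*u² (w(u) = (u² + u²) - 2 = 2*u² - 2 = -2 + 2*u²)
k(d, a) = a
o(v, V) = -1 + V/(12*v) (o(v, V) = -1 + ((V + 0)/(v + v))/6 = -1 + (V/((2*v)))/6 = -1 + (V*(1/(2*v)))/6 = -1 + (V/(2*v))/6 = -1 + V/(12*v))
o(6, -1)/(-2925 + 1436) = ((-1*6 + (1/12)*(-1))/6)/(-2925 + 1436) = ((-6 - 1/12)/6)/(-1489) = -(-73)/(8934*12) = -1/1489*(-73/72) = 73/107208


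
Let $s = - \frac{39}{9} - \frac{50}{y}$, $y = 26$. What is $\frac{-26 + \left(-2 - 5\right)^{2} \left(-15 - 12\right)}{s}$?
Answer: $\frac{52611}{244} \approx 215.62$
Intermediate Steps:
$s = - \frac{244}{39}$ ($s = - \frac{39}{9} - \frac{50}{26} = \left(-39\right) \frac{1}{9} - \frac{25}{13} = - \frac{13}{3} - \frac{25}{13} = - \frac{244}{39} \approx -6.2564$)
$\frac{-26 + \left(-2 - 5\right)^{2} \left(-15 - 12\right)}{s} = \frac{-26 + \left(-2 - 5\right)^{2} \left(-15 - 12\right)}{- \frac{244}{39}} = \left(-26 + \left(-7\right)^{2} \left(-27\right)\right) \left(- \frac{39}{244}\right) = \left(-26 + 49 \left(-27\right)\right) \left(- \frac{39}{244}\right) = \left(-26 - 1323\right) \left(- \frac{39}{244}\right) = \left(-1349\right) \left(- \frac{39}{244}\right) = \frac{52611}{244}$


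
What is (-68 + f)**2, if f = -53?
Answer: 14641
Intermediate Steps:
(-68 + f)**2 = (-68 - 53)**2 = (-121)**2 = 14641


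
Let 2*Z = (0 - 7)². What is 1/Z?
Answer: 2/49 ≈ 0.040816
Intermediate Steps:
Z = 49/2 (Z = (0 - 7)²/2 = (½)*(-7)² = (½)*49 = 49/2 ≈ 24.500)
1/Z = 1/(49/2) = 2/49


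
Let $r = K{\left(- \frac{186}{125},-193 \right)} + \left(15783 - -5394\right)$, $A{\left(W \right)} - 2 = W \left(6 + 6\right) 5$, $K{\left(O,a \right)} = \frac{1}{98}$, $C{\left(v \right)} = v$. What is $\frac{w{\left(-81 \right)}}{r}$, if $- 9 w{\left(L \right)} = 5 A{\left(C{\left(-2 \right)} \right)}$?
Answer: $\frac{57820}{18678123} \approx 0.0030956$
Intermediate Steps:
$K{\left(O,a \right)} = \frac{1}{98}$
$A{\left(W \right)} = 2 + 60 W$ ($A{\left(W \right)} = 2 + W \left(6 + 6\right) 5 = 2 + W 12 \cdot 5 = 2 + W 60 = 2 + 60 W$)
$w{\left(L \right)} = \frac{590}{9}$ ($w{\left(L \right)} = - \frac{5 \left(2 + 60 \left(-2\right)\right)}{9} = - \frac{5 \left(2 - 120\right)}{9} = - \frac{5 \left(-118\right)}{9} = \left(- \frac{1}{9}\right) \left(-590\right) = \frac{590}{9}$)
$r = \frac{2075347}{98}$ ($r = \frac{1}{98} + \left(15783 - -5394\right) = \frac{1}{98} + \left(15783 + 5394\right) = \frac{1}{98} + 21177 = \frac{2075347}{98} \approx 21177.0$)
$\frac{w{\left(-81 \right)}}{r} = \frac{590}{9 \cdot \frac{2075347}{98}} = \frac{590}{9} \cdot \frac{98}{2075347} = \frac{57820}{18678123}$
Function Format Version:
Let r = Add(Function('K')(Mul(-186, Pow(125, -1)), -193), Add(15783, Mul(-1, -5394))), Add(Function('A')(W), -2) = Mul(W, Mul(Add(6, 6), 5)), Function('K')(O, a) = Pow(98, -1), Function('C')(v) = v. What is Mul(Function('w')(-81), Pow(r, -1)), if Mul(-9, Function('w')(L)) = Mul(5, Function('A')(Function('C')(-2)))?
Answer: Rational(57820, 18678123) ≈ 0.0030956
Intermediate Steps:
Function('K')(O, a) = Rational(1, 98)
Function('A')(W) = Add(2, Mul(60, W)) (Function('A')(W) = Add(2, Mul(W, Mul(Add(6, 6), 5))) = Add(2, Mul(W, Mul(12, 5))) = Add(2, Mul(W, 60)) = Add(2, Mul(60, W)))
Function('w')(L) = Rational(590, 9) (Function('w')(L) = Mul(Rational(-1, 9), Mul(5, Add(2, Mul(60, -2)))) = Mul(Rational(-1, 9), Mul(5, Add(2, -120))) = Mul(Rational(-1, 9), Mul(5, -118)) = Mul(Rational(-1, 9), -590) = Rational(590, 9))
r = Rational(2075347, 98) (r = Add(Rational(1, 98), Add(15783, Mul(-1, -5394))) = Add(Rational(1, 98), Add(15783, 5394)) = Add(Rational(1, 98), 21177) = Rational(2075347, 98) ≈ 21177.)
Mul(Function('w')(-81), Pow(r, -1)) = Mul(Rational(590, 9), Pow(Rational(2075347, 98), -1)) = Mul(Rational(590, 9), Rational(98, 2075347)) = Rational(57820, 18678123)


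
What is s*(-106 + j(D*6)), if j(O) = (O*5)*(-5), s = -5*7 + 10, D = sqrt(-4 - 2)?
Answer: 2650 + 3750*I*sqrt(6) ≈ 2650.0 + 9185.6*I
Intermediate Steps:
D = I*sqrt(6) (D = sqrt(-6) = I*sqrt(6) ≈ 2.4495*I)
s = -25 (s = -35 + 10 = -25)
j(O) = -25*O (j(O) = (5*O)*(-5) = -25*O)
s*(-106 + j(D*6)) = -25*(-106 - 25*I*sqrt(6)*6) = -25*(-106 - 150*I*sqrt(6)) = 2650 + 3750*I*sqrt(6)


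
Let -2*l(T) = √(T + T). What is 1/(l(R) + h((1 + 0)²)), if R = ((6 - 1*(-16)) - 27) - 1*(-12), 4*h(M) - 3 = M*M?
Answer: -⅖ - √14/5 ≈ -1.1483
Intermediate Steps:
h(M) = ¾ + M²/4 (h(M) = ¾ + (M*M)/4 = ¾ + M²/4)
R = 7 (R = ((6 + 16) - 27) + 12 = (22 - 27) + 12 = -5 + 12 = 7)
l(T) = -√2*√T/2 (l(T) = -√(T + T)/2 = -√2*√T/2)
1/(l(R) + h((1 + 0)²)) = 1/(-√2*√7/2 + (¾ + ((1 + 0)²)²/4)) = 1/(-√14/2 + (¾ + (1²)²/4)) = 1/(-√14/2 + (¾ + (¼)*1²)) = 1/(-√14/2 + (¾ + (¼)*1)) = 1/(-√14/2 + (¾ + ¼)) = 1/(-√14/2 + 1) = 1/(1 - √14/2)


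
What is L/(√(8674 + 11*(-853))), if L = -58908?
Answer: 58908*I*√709/709 ≈ 2212.3*I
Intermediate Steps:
L/(√(8674 + 11*(-853))) = -58908/√(8674 + 11*(-853)) = -58908/√(8674 - 9383) = -58908*(-I*√709/709) = -(-58908)*I*√709/709 = 58908*I*√709/709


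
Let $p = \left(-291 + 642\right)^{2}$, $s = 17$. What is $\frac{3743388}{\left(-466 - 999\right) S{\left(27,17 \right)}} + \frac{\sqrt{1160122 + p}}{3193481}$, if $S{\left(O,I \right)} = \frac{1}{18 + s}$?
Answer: $- \frac{26203716}{293} + \frac{\sqrt{1283323}}{3193481} \approx -89433.0$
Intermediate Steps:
$p = 123201$ ($p = 351^{2} = 123201$)
$S{\left(O,I \right)} = \frac{1}{35}$ ($S{\left(O,I \right)} = \frac{1}{18 + 17} = \frac{1}{35}$)
$\frac{3743388}{\left(-466 - 999\right) S{\left(27,17 \right)}} + \frac{\sqrt{1160122 + p}}{3193481} = \frac{3743388}{\left(-466 - 999\right) \frac{1}{35}} + \frac{\sqrt{1160122 + 123201}}{3193481} = \frac{3743388}{\left(-1465\right) \frac{1}{35}} + \sqrt{1283323} \cdot \frac{1}{3193481} = \frac{3743388}{- \frac{293}{7}} + \frac{\sqrt{1283323}}{3193481} = 3743388 \left(- \frac{7}{293}\right) + \frac{\sqrt{1283323}}{3193481} = - \frac{26203716}{293} + \frac{\sqrt{1283323}}{3193481}$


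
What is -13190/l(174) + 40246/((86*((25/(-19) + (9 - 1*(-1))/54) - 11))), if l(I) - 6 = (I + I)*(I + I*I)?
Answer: -54696671150452/1417767601467 ≈ -38.579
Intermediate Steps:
l(I) = 6 + 2*I*(I + I²) (l(I) = 6 + (I + I)*(I + I*I) = 6 + (2*I)*(I + I²) = 6 + 2*I*(I + I²))
-13190/l(174) + 40246/((86*((25/(-19) + (9 - 1*(-1))/54) - 11))) = -13190/(6 + 2*174² + 2*174³) + 40246/((86*((25/(-19) + (9 - 1*(-1))/54) - 11))) = -13190/(6 + 2*30276 + 2*5268024) + 40246/((86*((25*(-1/19) + (9 + 1)*(1/54)) - 11))) = -13190/(6 + 60552 + 10536048) + 40246/((86*((-25/19 + 10*(1/54)) - 11))) = -13190/10596606 + 40246/((86*((-25/19 + 5/27) - 11))) = -13190*1/10596606 + 40246/((86*(-580/513 - 11))) = -6595/5298303 + 40246/((86*(-6223/513))) = -6595/5298303 + 40246/(-535178/513) = -6595/5298303 + 40246*(-513/535178) = -6595/5298303 - 10323099/267589 = -54696671150452/1417767601467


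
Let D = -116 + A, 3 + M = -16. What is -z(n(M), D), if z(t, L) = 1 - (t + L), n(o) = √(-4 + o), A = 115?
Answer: -2 + I*√23 ≈ -2.0 + 4.7958*I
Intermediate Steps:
M = -19 (M = -3 - 16 = -19)
D = -1 (D = -116 + 115 = -1)
z(t, L) = 1 - L - t (z(t, L) = 1 - (L + t) = 1 + (-L - t) = 1 - L - t)
-z(n(M), D) = -(1 - 1*(-1) - √(-4 - 19)) = -(1 + 1 - √(-23)) = -(1 + 1 - I*√23) = -(2 - I*√23) = -2 + I*√23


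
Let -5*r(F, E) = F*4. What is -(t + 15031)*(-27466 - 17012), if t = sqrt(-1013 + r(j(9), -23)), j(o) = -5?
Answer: 668548818 + 44478*I*sqrt(1009) ≈ 6.6855e+8 + 1.4128e+6*I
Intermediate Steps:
r(F, E) = -4*F/5 (r(F, E) = -F*4/5 = -4*F/5)
t = I*sqrt(1009) (t = sqrt(-1013 - 4/5*(-5)) = sqrt(-1013 + 4) = sqrt(-1009) = I*sqrt(1009) ≈ 31.765*I)
-(t + 15031)*(-27466 - 17012) = -(I*sqrt(1009) + 15031)*(-27466 - 17012) = -(15031 + I*sqrt(1009))*(-44478) = -(-668548818 - 44478*I*sqrt(1009)) = 668548818 + 44478*I*sqrt(1009)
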